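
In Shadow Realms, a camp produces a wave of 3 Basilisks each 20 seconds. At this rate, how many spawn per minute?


Spawns per minute = count * (60 / interval)
= 3 * (60 / 20)
= 3 * 3.0
= 9.0

9.0 per minute


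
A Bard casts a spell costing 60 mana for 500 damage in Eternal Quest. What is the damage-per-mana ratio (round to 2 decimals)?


Efficiency = damage / mana
= 500 / 60
= 8.33

8.33 dmg/mana


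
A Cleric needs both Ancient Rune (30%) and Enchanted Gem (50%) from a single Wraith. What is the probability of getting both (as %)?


For independent events, P(both) = P(A) * P(B)
= 30% * 50%
= 1500 / 100 %
= 15.0%

15.0%


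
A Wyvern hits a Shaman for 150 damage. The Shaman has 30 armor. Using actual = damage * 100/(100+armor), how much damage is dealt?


actual = 150 * 100 / (100 + 30)
= 150 * 100 / 130
= 15000 / 130
= 115.38

115.38 damage


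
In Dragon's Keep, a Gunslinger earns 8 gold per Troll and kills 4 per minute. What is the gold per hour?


Gold per minute = 8 * 4 = 32
Gold per hour = 32 * 60 = 1920

1920 gold/hour


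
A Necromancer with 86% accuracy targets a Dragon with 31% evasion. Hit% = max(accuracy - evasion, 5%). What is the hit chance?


accuracy - evasion = 86 - 31 = 55
Apply floor: max(55, 5) = 55
Hit chance = 55%

55%


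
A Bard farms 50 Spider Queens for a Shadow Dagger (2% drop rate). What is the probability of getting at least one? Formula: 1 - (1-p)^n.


P(at least one) = 1 - P(none) = 1 - (1-p)^n
p = 2/100 = 0.02
1 - p = 0.98
(1 - p)^50 = 0.98^50 = 0.364170
P(at least one) = 1 - 0.364170 = 0.6358

0.6358


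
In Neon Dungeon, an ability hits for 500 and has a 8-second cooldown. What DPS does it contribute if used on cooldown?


DPS = damage / cooldown
= 500 / 8
= 62.50

62.50 DPS


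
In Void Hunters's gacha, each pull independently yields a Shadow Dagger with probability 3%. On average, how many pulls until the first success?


Expected pulls for a geometric distribution = 1/p = 100 / rate%
= 100 / 3
= 33.33

33.33 pulls


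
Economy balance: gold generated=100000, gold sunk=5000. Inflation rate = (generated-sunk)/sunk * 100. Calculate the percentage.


Net gold = 100000 - 5000 = 95000
Inflation rate = net / sunk * 100 = 95000 / 5000 * 100
= 19.0 * 100
= 1900.00%

1900.00%


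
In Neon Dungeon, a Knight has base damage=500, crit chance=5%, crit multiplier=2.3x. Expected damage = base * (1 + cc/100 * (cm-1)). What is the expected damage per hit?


E[dmg] = base * (1 + crit_chance * (crit_mult - 1))
cc as decimal = 5/100 = 0.05
cm - 1 = 2.3 - 1 = 1.3
Bonus factor = 0.05 * 1.3 = 0.065
Total multiplier = 1 + 0.065 = 1.065
Expected damage = 500 * 1.065 = 532.50

532.50 damage


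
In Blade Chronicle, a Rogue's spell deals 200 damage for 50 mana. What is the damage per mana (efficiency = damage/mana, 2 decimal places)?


Efficiency = damage / mana
= 200 / 50
= 4.00

4.00 dmg/mana


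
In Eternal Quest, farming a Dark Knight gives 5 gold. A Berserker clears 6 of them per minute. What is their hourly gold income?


Gold per minute = 5 * 6 = 30
Gold per hour = 30 * 60 = 1800

1800 gold/hour


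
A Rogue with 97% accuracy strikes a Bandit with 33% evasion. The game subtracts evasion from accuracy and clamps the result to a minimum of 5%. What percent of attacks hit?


accuracy - evasion = 97 - 33 = 64
Apply floor: max(64, 5) = 64
Hit chance = 64%

64%


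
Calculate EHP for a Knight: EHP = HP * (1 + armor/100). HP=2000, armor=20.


EHP = 2000 * (1 + 20/100)
= 2000 * (1 + 0.2)
= 2000 * 1.2
= 2400.0

2400.0 EHP


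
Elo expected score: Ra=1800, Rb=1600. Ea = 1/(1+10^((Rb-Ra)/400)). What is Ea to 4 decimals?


Elo expected score: Ea = 1/(1 + 10^((Rb-Ra)/400))
Rb - Ra = 1600 - 1800 = -200
(Rb-Ra)/400 = -200/400 = -0.5
10^-0.5 = 0.316228
Ea = 1/(1 + 0.316228) = 1/1.316228 = 0.7597

0.7597


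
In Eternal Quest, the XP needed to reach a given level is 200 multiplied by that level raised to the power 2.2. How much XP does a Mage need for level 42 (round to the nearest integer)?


XP = 200 * level^2.2
Substitute level = 42:
XP = 200 * 42^2.2
= 200 * 3725.1901
= 745038

745038 XP


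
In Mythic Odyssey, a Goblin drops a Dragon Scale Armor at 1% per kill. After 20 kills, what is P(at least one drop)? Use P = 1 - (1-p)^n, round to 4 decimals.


P(at least one) = 1 - P(none) = 1 - (1-p)^n
p = 1/100 = 0.01
1 - p = 0.99
(1 - p)^20 = 0.99^20 = 0.817907
P(at least one) = 1 - 0.817907 = 0.1821

0.1821


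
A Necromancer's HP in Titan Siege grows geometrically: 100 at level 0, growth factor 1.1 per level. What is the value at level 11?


value = base * growth^level
= 100 * 1.1^11
= 100 * 2.853117
= 285.31

285.31 HP


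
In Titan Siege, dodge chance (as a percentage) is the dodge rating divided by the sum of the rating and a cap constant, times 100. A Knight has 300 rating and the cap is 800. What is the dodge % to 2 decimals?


dodge% = 300 / (300 + 800) * 100
= 300 / 1100 * 100
= 0.272727 * 100
= 27.27%

27.27%


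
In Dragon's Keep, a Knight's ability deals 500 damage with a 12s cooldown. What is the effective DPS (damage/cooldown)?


DPS = damage / cooldown
= 500 / 12
= 41.67

41.67 DPS


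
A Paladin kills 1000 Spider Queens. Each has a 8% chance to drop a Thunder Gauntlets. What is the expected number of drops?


Expected drops = kills * (drop_rate / 100)
= 1000 * (8 / 100)
= 1000 * 0.08
= 80.0

80.0 drops


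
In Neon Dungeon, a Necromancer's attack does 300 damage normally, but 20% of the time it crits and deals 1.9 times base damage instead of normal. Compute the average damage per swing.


E[dmg] = base * (1 + crit_chance * (crit_mult - 1))
cc as decimal = 20/100 = 0.2
cm - 1 = 1.9 - 1 = 0.9
Bonus factor = 0.2 * 0.9 = 0.18
Total multiplier = 1 + 0.18 = 1.18
Expected damage = 300 * 1.18 = 354.00

354.00 damage


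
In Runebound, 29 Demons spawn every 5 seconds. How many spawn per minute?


Spawns per minute = count * (60 / interval)
= 29 * (60 / 5)
= 29 * 12.0
= 348.0

348.0 per minute


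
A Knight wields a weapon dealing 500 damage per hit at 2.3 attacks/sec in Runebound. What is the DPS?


DPS = damage * attack_speed
= 500 * 2.3
= 1150.0

1150.0 DPS


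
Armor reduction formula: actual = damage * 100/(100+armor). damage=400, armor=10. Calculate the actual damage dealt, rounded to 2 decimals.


actual = 400 * 100 / (100 + 10)
= 400 * 100 / 110
= 40000 / 110
= 363.64

363.64 damage


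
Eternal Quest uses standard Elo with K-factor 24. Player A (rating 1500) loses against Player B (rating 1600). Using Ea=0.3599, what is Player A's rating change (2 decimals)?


Elo update: delta = K * (S - Ea), where S = 0 (loses)
S - Ea = 0 - 0.3599 = -0.3599
Rating change = 24 * -0.3599
= -8.64

-8.64 rating points


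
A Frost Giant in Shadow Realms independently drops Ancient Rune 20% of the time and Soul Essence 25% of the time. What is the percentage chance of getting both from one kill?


For independent events, P(both) = P(A) * P(B)
= 20% * 25%
= 500 / 100 %
= 5.0%

5.0%


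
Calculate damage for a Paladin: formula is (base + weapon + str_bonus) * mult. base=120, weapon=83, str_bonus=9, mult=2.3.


Sum base + weapon + str = 120 + 83 + 9 = 212
Multiply by 2.3:
212 * 2.3 = 487.6

487.6 damage


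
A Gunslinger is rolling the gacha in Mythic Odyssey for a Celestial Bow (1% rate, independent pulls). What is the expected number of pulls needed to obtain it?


Expected pulls for a geometric distribution = 1/p = 100 / rate%
= 100 / 1
= 100.0

100.0 pulls


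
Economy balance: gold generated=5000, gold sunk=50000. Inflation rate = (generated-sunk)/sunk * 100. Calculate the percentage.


Net gold = 5000 - 50000 = -45000
Inflation rate = net / sunk * 100 = -45000 / 50000 * 100
= -0.9 * 100
= -90.00%

-90.00%


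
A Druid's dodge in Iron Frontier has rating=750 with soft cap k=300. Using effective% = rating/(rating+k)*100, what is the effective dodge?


effective% = rating / (rating + k) * 100
= 750 / (750 + 300) * 100
= 750 / 1050 * 100
= 0.714286 * 100
= 71.43%

71.43%


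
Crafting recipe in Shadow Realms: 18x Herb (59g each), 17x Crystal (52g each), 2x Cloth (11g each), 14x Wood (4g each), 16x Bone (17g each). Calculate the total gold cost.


Cost breakdown:
  Herb: 18 * 59 = 1062
  Crystal: 17 * 52 = 884
  Cloth: 2 * 11 = 22
  Wood: 14 * 4 = 56
  Bone: 16 * 17 = 272
Total = 1062 + 884 + 22 + 56 + 272 = 2296

2296 gold


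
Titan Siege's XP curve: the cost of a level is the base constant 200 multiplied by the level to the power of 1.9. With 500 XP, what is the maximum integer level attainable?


XP = 200 * level^1.9, so level = (XP / 200)^(1/1.9)
= (500 / 200)^(1/1.9)
= 2.5^0.5263
= 1.6197
Floor: level = 1

level 1


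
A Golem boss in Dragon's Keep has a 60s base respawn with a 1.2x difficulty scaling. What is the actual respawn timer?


Respawn time = base * multiplier
= 60 * 1.2
= 72.0 seconds

72.0 seconds


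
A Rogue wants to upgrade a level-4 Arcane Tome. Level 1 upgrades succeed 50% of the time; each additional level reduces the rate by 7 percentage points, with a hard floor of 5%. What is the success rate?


raw_rate = 50 - 7 * (4 - 1)
= 50 - 7 * 3
= 50 - 21
= 29
Apply floor: max(29, 5) = 29%

29%


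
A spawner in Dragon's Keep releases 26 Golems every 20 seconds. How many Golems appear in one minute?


Spawns per minute = count * (60 / interval)
= 26 * (60 / 20)
= 26 * 3.0
= 78.0

78.0 per minute


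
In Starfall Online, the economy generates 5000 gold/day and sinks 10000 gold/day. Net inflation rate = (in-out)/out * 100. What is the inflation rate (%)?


Net gold = 5000 - 10000 = -5000
Inflation rate = net / sunk * 100 = -5000 / 10000 * 100
= -0.5 * 100
= -50.00%

-50.00%


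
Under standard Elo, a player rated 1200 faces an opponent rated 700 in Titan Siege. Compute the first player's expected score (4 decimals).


Elo expected score: Ea = 1/(1 + 10^((Rb-Ra)/400))
Rb - Ra = 700 - 1200 = -500
(Rb-Ra)/400 = -500/400 = -1.25
10^-1.25 = 0.056234
Ea = 1/(1 + 0.056234) = 1/1.056234 = 0.9468

0.9468


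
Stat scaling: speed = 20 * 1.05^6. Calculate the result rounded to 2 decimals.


value = base * growth^level
= 20 * 1.05^6
= 20 * 1.340096
= 26.80

26.80 speed


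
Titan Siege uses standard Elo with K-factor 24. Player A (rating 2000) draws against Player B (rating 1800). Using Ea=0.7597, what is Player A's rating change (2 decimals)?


Elo update: delta = K * (S - Ea), where S = 0.5 (draws)
S - Ea = 0.5 - 0.7597 = -0.2597
Rating change = 24 * -0.2597
= -6.23

-6.23 rating points


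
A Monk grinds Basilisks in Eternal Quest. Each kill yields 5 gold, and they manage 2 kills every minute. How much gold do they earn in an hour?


Gold per minute = 5 * 2 = 10
Gold per hour = 10 * 60 = 600

600 gold/hour


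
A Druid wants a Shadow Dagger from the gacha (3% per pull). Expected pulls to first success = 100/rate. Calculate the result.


Expected pulls for a geometric distribution = 1/p = 100 / rate%
= 100 / 3
= 33.33

33.33 pulls


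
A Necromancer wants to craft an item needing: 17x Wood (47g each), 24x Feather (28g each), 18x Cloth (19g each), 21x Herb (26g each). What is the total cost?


Cost breakdown:
  Wood: 17 * 47 = 799
  Feather: 24 * 28 = 672
  Cloth: 18 * 19 = 342
  Herb: 21 * 26 = 546
Total = 799 + 672 + 342 + 546 = 2359

2359 gold


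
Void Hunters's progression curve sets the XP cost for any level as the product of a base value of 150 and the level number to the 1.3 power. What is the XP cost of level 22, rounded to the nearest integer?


XP = 150 * level^1.3
Substitute level = 22:
XP = 150 * 22^1.3
= 150 * 55.6096
= 8341

8341 XP


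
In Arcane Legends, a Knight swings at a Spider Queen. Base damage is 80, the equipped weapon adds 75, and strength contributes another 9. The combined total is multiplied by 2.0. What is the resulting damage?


Sum base + weapon + str = 80 + 75 + 9 = 164
Multiply by 2.0:
164 * 2.0 = 328.0

328.0 damage


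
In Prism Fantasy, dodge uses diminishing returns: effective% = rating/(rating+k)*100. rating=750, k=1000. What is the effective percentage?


effective% = rating / (rating + k) * 100
= 750 / (750 + 1000) * 100
= 750 / 1750 * 100
= 0.428571 * 100
= 42.86%

42.86%


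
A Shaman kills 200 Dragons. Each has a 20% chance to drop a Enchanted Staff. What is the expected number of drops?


Expected drops = kills * (drop_rate / 100)
= 200 * (20 / 100)
= 200 * 0.2
= 40.0

40.0 drops


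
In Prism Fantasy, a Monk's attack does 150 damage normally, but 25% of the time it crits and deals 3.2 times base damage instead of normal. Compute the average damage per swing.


E[dmg] = base * (1 + crit_chance * (crit_mult - 1))
cc as decimal = 25/100 = 0.25
cm - 1 = 3.2 - 1 = 2.2
Bonus factor = 0.25 * 2.2 = 0.55
Total multiplier = 1 + 0.55 = 1.55
Expected damage = 150 * 1.55 = 232.50

232.50 damage


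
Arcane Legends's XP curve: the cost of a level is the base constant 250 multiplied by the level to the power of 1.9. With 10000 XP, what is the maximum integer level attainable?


XP = 250 * level^1.9, so level = (XP / 250)^(1/1.9)
= (10000 / 250)^(1/1.9)
= 40.0^0.5263
= 6.9693
Floor: level = 6

level 6


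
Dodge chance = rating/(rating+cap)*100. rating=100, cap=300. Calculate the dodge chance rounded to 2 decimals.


dodge% = 100 / (100 + 300) * 100
= 100 / 400 * 100
= 0.25 * 100
= 25.00%

25.00%


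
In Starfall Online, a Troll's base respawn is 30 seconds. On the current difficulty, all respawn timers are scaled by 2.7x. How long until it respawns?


Respawn time = base * multiplier
= 30 * 2.7
= 81.0 seconds

81.0 seconds


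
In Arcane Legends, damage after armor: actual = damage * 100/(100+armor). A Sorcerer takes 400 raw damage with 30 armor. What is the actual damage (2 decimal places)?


actual = 400 * 100 / (100 + 30)
= 400 * 100 / 130
= 40000 / 130
= 307.69

307.69 damage


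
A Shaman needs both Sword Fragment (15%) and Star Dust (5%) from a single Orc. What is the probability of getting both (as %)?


For independent events, P(both) = P(A) * P(B)
= 15% * 5%
= 75 / 100 %
= 0.75%

0.75%


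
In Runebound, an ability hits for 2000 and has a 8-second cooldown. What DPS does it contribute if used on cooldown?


DPS = damage / cooldown
= 2000 / 8
= 250.00

250.00 DPS


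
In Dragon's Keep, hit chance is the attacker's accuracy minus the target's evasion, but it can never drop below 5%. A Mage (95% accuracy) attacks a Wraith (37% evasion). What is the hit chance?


accuracy - evasion = 95 - 37 = 58
Apply floor: max(58, 5) = 58
Hit chance = 58%

58%


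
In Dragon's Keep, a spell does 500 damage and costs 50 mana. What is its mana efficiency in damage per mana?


Efficiency = damage / mana
= 500 / 50
= 10.00

10.00 dmg/mana


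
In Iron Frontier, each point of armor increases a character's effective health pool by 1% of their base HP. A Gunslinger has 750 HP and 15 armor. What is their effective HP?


EHP = 750 * (1 + 15/100)
= 750 * (1 + 0.15)
= 750 * 1.15
= 862.5

862.5 EHP


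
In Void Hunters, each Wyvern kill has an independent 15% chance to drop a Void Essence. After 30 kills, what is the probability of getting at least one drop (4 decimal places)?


P(at least one) = 1 - P(none) = 1 - (1-p)^n
p = 15/100 = 0.15
1 - p = 0.85
(1 - p)^30 = 0.85^30 = 0.007631
P(at least one) = 1 - 0.007631 = 0.9924

0.9924


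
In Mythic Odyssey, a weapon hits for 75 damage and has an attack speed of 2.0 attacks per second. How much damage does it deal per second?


DPS = damage * attack_speed
= 75 * 2.0
= 150.0

150.0 DPS


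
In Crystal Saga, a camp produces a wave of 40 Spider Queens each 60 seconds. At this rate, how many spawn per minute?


Spawns per minute = count * (60 / interval)
= 40 * (60 / 60)
= 40 * 1.0
= 40.0

40.0 per minute


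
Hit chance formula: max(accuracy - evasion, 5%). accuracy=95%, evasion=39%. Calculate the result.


accuracy - evasion = 95 - 39 = 56
Apply floor: max(56, 5) = 56
Hit chance = 56%

56%


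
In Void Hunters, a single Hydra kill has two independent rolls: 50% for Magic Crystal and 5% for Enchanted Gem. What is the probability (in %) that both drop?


For independent events, P(both) = P(A) * P(B)
= 50% * 5%
= 250 / 100 %
= 2.5%

2.5%


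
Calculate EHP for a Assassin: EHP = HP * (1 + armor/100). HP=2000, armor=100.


EHP = 2000 * (1 + 100/100)
= 2000 * (1 + 1.0)
= 2000 * 2.0
= 4000.0

4000.0 EHP


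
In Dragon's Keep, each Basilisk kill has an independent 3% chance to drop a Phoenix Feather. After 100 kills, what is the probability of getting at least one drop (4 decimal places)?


P(at least one) = 1 - P(none) = 1 - (1-p)^n
p = 3/100 = 0.03
1 - p = 0.97
(1 - p)^100 = 0.97^100 = 0.047553
P(at least one) = 1 - 0.047553 = 0.9524

0.9524


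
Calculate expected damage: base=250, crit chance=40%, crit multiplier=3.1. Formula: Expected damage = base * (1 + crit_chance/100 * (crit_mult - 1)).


E[dmg] = base * (1 + crit_chance * (crit_mult - 1))
cc as decimal = 40/100 = 0.4
cm - 1 = 3.1 - 1 = 2.1
Bonus factor = 0.4 * 2.1 = 0.84
Total multiplier = 1 + 0.84 = 1.84
Expected damage = 250 * 1.84 = 460.00

460.00 damage


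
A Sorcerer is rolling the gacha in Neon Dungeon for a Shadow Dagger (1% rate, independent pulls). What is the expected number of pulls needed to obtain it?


Expected pulls for a geometric distribution = 1/p = 100 / rate%
= 100 / 1
= 100.0

100.0 pulls


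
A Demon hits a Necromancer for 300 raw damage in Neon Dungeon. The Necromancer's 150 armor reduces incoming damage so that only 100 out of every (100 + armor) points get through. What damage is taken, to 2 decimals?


actual = 300 * 100 / (100 + 150)
= 300 * 100 / 250
= 30000 / 250
= 120.00

120.00 damage


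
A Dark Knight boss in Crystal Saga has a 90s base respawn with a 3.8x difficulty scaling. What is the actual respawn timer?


Respawn time = base * multiplier
= 90 * 3.8
= 342.0 seconds

342.0 seconds


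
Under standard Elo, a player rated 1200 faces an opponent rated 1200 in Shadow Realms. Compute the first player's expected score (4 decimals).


Elo expected score: Ea = 1/(1 + 10^((Rb-Ra)/400))
Rb - Ra = 1200 - 1200 = 0
(Rb-Ra)/400 = 0/400 = 0.0
10^0.0 = 1.0
Ea = 1/(1 + 1.0) = 1/2.0 = 0.5000

0.5000


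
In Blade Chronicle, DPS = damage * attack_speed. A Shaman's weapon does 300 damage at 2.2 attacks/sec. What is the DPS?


DPS = damage * attack_speed
= 300 * 2.2
= 660.0

660.0 DPS


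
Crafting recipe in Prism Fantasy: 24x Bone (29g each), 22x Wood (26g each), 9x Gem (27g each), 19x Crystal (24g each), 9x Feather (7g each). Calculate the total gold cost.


Cost breakdown:
  Bone: 24 * 29 = 696
  Wood: 22 * 26 = 572
  Gem: 9 * 27 = 243
  Crystal: 19 * 24 = 456
  Feather: 9 * 7 = 63
Total = 696 + 572 + 243 + 456 + 63 = 2030

2030 gold


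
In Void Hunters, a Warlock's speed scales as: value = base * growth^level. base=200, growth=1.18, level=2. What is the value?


value = base * growth^level
= 200 * 1.18^2
= 200 * 1.3924
= 278.48

278.48 speed


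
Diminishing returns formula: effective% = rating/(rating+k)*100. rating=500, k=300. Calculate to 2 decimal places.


effective% = rating / (rating + k) * 100
= 500 / (500 + 300) * 100
= 500 / 800 * 100
= 0.625 * 100
= 62.50%

62.50%


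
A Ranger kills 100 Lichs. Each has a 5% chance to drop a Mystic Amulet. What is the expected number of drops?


Expected drops = kills * (drop_rate / 100)
= 100 * (5 / 100)
= 100 * 0.05
= 5.0

5.0 drops


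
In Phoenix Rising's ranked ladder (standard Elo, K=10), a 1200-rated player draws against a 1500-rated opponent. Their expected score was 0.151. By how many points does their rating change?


Elo update: delta = K * (S - Ea), where S = 0.5 (draws)
S - Ea = 0.5 - 0.151 = 0.349
Rating change = 10 * 0.349
= 3.49

3.49 rating points


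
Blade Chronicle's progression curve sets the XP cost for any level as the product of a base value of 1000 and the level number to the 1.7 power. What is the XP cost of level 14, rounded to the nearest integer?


XP = 1000 * level^1.7
Substitute level = 14:
XP = 1000 * 14^1.7
= 1000 * 88.801
= 88801

88801 XP


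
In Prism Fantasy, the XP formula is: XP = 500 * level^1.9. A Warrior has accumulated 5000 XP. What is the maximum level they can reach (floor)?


XP = 500 * level^1.9, so level = (XP / 500)^(1/1.9)
= (5000 / 500)^(1/1.9)
= 10.0^0.5263
= 3.3598
Floor: level = 3

level 3


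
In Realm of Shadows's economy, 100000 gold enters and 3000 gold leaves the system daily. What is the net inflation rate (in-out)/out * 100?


Net gold = 100000 - 3000 = 97000
Inflation rate = net / sunk * 100 = 97000 / 3000 * 100
= 32.333333 * 100
= 3233.33%

3233.33%


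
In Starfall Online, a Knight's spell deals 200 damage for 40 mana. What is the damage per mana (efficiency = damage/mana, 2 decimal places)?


Efficiency = damage / mana
= 200 / 40
= 5.00

5.00 dmg/mana


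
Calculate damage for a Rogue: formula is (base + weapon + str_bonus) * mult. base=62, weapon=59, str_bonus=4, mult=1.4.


Sum base + weapon + str = 62 + 59 + 4 = 125
Multiply by 1.4:
125 * 1.4 = 175.0

175.0 damage


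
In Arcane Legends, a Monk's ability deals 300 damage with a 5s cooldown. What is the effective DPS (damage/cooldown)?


DPS = damage / cooldown
= 300 / 5
= 60.00

60.00 DPS


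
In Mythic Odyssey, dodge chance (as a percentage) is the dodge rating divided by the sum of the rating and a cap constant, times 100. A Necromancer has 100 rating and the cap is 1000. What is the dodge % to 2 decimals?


dodge% = 100 / (100 + 1000) * 100
= 100 / 1100 * 100
= 0.090909 * 100
= 9.09%

9.09%


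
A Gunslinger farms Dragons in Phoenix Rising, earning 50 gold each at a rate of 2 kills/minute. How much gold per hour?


Gold per minute = 50 * 2 = 100
Gold per hour = 100 * 60 = 6000

6000 gold/hour


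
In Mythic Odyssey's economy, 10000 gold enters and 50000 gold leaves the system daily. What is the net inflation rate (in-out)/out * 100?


Net gold = 10000 - 50000 = -40000
Inflation rate = net / sunk * 100 = -40000 / 50000 * 100
= -0.8 * 100
= -80.00%

-80.00%


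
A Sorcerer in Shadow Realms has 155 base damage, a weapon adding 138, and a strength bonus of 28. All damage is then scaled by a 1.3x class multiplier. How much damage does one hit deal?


Sum base + weapon + str = 155 + 138 + 28 = 321
Multiply by 1.3:
321 * 1.3 = 417.3

417.3 damage


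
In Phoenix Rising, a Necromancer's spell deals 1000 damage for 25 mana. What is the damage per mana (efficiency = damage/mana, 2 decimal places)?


Efficiency = damage / mana
= 1000 / 25
= 40.00

40.00 dmg/mana


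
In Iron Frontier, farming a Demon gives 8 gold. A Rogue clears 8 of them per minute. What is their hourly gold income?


Gold per minute = 8 * 8 = 64
Gold per hour = 64 * 60 = 3840

3840 gold/hour


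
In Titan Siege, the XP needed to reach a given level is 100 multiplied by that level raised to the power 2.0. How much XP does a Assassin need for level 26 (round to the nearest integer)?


XP = 100 * level^2.0
Substitute level = 26:
XP = 100 * 26^2.0
= 100 * 676.0
= 67600

67600 XP


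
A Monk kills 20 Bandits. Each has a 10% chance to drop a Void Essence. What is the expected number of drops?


Expected drops = kills * (drop_rate / 100)
= 20 * (10 / 100)
= 20 * 0.1
= 2.0

2.0 drops


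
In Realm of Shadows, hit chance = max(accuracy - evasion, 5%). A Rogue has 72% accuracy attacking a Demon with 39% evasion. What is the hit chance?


accuracy - evasion = 72 - 39 = 33
Apply floor: max(33, 5) = 33
Hit chance = 33%

33%


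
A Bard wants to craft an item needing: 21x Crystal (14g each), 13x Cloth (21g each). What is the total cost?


Cost breakdown:
  Crystal: 21 * 14 = 294
  Cloth: 13 * 21 = 273
Total = 294 + 273 = 567

567 gold


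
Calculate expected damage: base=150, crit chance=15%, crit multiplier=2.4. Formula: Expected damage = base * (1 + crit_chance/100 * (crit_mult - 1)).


E[dmg] = base * (1 + crit_chance * (crit_mult - 1))
cc as decimal = 15/100 = 0.15
cm - 1 = 2.4 - 1 = 1.4
Bonus factor = 0.15 * 1.4 = 0.21
Total multiplier = 1 + 0.21 = 1.21
Expected damage = 150 * 1.21 = 181.50

181.50 damage


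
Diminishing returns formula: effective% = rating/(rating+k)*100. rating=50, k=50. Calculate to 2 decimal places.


effective% = rating / (rating + k) * 100
= 50 / (50 + 50) * 100
= 50 / 100 * 100
= 0.5 * 100
= 50.00%

50.00%


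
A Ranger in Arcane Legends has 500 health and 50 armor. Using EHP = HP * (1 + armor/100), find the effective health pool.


EHP = 500 * (1 + 50/100)
= 500 * (1 + 0.5)
= 500 * 1.5
= 750.0

750.0 EHP


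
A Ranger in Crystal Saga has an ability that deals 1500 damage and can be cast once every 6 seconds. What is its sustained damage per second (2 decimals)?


DPS = damage / cooldown
= 1500 / 6
= 250.00

250.00 DPS


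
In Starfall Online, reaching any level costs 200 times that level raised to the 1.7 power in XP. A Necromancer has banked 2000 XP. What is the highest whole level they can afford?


XP = 200 * level^1.7, so level = (XP / 200)^(1/1.7)
= (2000 / 200)^(1/1.7)
= 10.0^0.5882
= 3.8747
Floor: level = 3

level 3


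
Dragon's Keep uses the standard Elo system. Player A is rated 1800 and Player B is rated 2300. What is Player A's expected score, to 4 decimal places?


Elo expected score: Ea = 1/(1 + 10^((Rb-Ra)/400))
Rb - Ra = 2300 - 1800 = 500
(Rb-Ra)/400 = 500/400 = 1.25
10^1.25 = 17.782794
Ea = 1/(1 + 17.782794) = 1/18.782794 = 0.0532

0.0532


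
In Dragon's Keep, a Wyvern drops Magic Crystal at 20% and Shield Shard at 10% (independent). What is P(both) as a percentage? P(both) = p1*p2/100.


For independent events, P(both) = P(A) * P(B)
= 20% * 10%
= 200 / 100 %
= 2.0%

2.0%


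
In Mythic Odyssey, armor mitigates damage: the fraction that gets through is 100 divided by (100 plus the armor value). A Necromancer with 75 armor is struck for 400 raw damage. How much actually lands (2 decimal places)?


actual = 400 * 100 / (100 + 75)
= 400 * 100 / 175
= 40000 / 175
= 228.57

228.57 damage


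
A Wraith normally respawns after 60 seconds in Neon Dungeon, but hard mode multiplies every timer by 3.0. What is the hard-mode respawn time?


Respawn time = base * multiplier
= 60 * 3.0
= 180.0 seconds

180.0 seconds


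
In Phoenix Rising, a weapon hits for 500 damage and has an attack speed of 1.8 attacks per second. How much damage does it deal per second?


DPS = damage * attack_speed
= 500 * 1.8
= 900.0

900.0 DPS


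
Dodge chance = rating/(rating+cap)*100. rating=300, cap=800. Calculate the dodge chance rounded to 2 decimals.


dodge% = 300 / (300 + 800) * 100
= 300 / 1100 * 100
= 0.272727 * 100
= 27.27%

27.27%


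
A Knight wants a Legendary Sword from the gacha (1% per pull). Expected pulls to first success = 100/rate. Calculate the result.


Expected pulls for a geometric distribution = 1/p = 100 / rate%
= 100 / 1
= 100.0

100.0 pulls


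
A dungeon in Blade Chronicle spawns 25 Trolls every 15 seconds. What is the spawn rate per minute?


Spawns per minute = count * (60 / interval)
= 25 * (60 / 15)
= 25 * 4.0
= 100.0

100.0 per minute


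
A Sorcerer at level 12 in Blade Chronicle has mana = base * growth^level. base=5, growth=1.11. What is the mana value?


value = base * growth^level
= 5 * 1.11^12
= 5 * 3.498451
= 17.49

17.49 mana


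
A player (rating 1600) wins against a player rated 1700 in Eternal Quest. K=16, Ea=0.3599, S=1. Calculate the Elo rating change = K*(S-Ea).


Elo update: delta = K * (S - Ea), where S = 1 (wins)
S - Ea = 1 - 0.3599 = 0.6401
Rating change = 16 * 0.6401
= 10.24

10.24 rating points


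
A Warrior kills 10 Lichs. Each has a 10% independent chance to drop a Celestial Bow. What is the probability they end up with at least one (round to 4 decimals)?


P(at least one) = 1 - P(none) = 1 - (1-p)^n
p = 10/100 = 0.1
1 - p = 0.9
(1 - p)^10 = 0.9^10 = 0.348678
P(at least one) = 1 - 0.348678 = 0.6513

0.6513


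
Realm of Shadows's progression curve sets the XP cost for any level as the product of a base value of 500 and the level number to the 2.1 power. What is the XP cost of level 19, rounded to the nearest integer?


XP = 500 * level^2.1
Substitute level = 19:
XP = 500 * 19^2.1
= 500 * 484.5991
= 242300

242300 XP


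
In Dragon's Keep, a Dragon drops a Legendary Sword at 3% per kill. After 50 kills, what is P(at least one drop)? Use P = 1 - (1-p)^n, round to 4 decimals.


P(at least one) = 1 - P(none) = 1 - (1-p)^n
p = 3/100 = 0.03
1 - p = 0.97
(1 - p)^50 = 0.97^50 = 0.218065
P(at least one) = 1 - 0.218065 = 0.7819

0.7819


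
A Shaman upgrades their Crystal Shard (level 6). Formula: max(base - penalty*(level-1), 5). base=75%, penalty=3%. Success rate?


raw_rate = 75 - 3 * (6 - 1)
= 75 - 3 * 5
= 75 - 15
= 60
Apply floor: max(60, 5) = 60%

60%


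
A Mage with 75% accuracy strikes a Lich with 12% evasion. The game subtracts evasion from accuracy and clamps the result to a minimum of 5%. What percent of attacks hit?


accuracy - evasion = 75 - 12 = 63
Apply floor: max(63, 5) = 63
Hit chance = 63%

63%


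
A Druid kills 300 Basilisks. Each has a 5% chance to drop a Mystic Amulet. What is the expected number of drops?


Expected drops = kills * (drop_rate / 100)
= 300 * (5 / 100)
= 300 * 0.05
= 15.0

15.0 drops


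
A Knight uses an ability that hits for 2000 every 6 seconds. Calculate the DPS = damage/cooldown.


DPS = damage / cooldown
= 2000 / 6
= 333.33

333.33 DPS


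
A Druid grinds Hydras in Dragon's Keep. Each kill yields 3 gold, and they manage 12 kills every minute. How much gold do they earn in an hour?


Gold per minute = 3 * 12 = 36
Gold per hour = 36 * 60 = 2160

2160 gold/hour


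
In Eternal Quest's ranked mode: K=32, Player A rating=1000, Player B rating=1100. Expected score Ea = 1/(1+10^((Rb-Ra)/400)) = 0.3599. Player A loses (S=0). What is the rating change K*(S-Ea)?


Elo update: delta = K * (S - Ea), where S = 0 (loses)
S - Ea = 0 - 0.3599 = -0.3599
Rating change = 32 * -0.3599
= -11.52

-11.52 rating points


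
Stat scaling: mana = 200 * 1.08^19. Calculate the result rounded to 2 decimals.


value = base * growth^level
= 200 * 1.08^19
= 200 * 4.315701
= 863.14

863.14 mana


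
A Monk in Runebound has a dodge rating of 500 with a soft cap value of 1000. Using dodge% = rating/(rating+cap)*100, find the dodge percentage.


dodge% = 500 / (500 + 1000) * 100
= 500 / 1500 * 100
= 0.333333 * 100
= 33.33%

33.33%


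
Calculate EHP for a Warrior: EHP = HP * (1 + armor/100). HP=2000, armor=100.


EHP = 2000 * (1 + 100/100)
= 2000 * (1 + 1.0)
= 2000 * 2.0
= 4000.0

4000.0 EHP


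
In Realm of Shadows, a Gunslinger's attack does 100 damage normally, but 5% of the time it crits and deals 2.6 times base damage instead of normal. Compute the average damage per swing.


E[dmg] = base * (1 + crit_chance * (crit_mult - 1))
cc as decimal = 5/100 = 0.05
cm - 1 = 2.6 - 1 = 1.6
Bonus factor = 0.05 * 1.6 = 0.08
Total multiplier = 1 + 0.08 = 1.08
Expected damage = 100 * 1.08 = 108.00

108.00 damage


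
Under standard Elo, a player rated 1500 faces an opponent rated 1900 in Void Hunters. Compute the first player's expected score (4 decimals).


Elo expected score: Ea = 1/(1 + 10^((Rb-Ra)/400))
Rb - Ra = 1900 - 1500 = 400
(Rb-Ra)/400 = 400/400 = 1.0
10^1.0 = 10.0
Ea = 1/(1 + 10.0) = 1/11.0 = 0.0909

0.0909


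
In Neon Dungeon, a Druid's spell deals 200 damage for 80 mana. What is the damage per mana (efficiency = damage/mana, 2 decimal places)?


Efficiency = damage / mana
= 200 / 80
= 2.50

2.50 dmg/mana


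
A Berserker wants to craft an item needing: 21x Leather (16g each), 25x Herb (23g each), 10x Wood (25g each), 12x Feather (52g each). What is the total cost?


Cost breakdown:
  Leather: 21 * 16 = 336
  Herb: 25 * 23 = 575
  Wood: 10 * 25 = 250
  Feather: 12 * 52 = 624
Total = 336 + 575 + 250 + 624 = 1785

1785 gold


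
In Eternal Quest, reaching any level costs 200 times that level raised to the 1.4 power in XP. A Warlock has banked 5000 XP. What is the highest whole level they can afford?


XP = 200 * level^1.4, so level = (XP / 200)^(1/1.4)
= (5000 / 200)^(1/1.4)
= 25.0^0.7143
= 9.9662
Floor: level = 9

level 9


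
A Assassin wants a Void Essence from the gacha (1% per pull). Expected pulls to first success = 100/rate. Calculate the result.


Expected pulls for a geometric distribution = 1/p = 100 / rate%
= 100 / 1
= 100.0

100.0 pulls


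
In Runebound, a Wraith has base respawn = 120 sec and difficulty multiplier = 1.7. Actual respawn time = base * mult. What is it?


Respawn time = base * multiplier
= 120 * 1.7
= 204.0 seconds

204.0 seconds


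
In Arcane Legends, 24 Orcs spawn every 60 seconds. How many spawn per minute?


Spawns per minute = count * (60 / interval)
= 24 * (60 / 60)
= 24 * 1.0
= 24.0

24.0 per minute


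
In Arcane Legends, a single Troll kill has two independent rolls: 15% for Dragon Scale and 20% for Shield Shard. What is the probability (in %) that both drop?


For independent events, P(both) = P(A) * P(B)
= 15% * 20%
= 300 / 100 %
= 3.0%

3.0%


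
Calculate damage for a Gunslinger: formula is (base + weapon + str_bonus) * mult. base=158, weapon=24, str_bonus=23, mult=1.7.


Sum base + weapon + str = 158 + 24 + 23 = 205
Multiply by 1.7:
205 * 1.7 = 348.5

348.5 damage


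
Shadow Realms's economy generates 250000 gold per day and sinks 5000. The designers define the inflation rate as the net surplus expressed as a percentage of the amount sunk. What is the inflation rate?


Net gold = 250000 - 5000 = 245000
Inflation rate = net / sunk * 100 = 245000 / 5000 * 100
= 49.0 * 100
= 4900.00%

4900.00%


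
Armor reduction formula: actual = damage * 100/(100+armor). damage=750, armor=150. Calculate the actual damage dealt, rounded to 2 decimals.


actual = 750 * 100 / (100 + 150)
= 750 * 100 / 250
= 75000 / 250
= 300.00

300.00 damage


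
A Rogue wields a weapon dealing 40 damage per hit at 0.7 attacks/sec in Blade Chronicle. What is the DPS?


DPS = damage * attack_speed
= 40 * 0.7
= 28.0

28.0 DPS


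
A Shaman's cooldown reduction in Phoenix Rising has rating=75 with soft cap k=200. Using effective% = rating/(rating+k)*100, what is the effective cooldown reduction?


effective% = rating / (rating + k) * 100
= 75 / (75 + 200) * 100
= 75 / 275 * 100
= 0.272727 * 100
= 27.27%

27.27%


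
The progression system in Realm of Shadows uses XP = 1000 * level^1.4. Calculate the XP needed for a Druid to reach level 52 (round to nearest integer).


XP = 1000 * level^1.4
Substitute level = 52:
XP = 1000 * 52^1.4
= 1000 * 252.5833
= 252583

252583 XP


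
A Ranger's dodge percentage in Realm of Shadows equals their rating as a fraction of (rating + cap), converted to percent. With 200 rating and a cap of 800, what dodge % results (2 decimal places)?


dodge% = 200 / (200 + 800) * 100
= 200 / 1000 * 100
= 0.2 * 100
= 20.00%

20.00%


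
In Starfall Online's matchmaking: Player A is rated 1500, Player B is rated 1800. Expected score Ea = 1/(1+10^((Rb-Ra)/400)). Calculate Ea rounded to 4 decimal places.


Elo expected score: Ea = 1/(1 + 10^((Rb-Ra)/400))
Rb - Ra = 1800 - 1500 = 300
(Rb-Ra)/400 = 300/400 = 0.75
10^0.75 = 5.623413
Ea = 1/(1 + 5.623413) = 1/6.623413 = 0.1510

0.1510


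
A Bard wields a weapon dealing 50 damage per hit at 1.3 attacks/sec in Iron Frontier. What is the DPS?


DPS = damage * attack_speed
= 50 * 1.3
= 65.0

65.0 DPS


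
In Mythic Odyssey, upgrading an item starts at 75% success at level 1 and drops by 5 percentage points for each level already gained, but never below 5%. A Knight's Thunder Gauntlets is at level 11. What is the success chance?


raw_rate = 75 - 5 * (11 - 1)
= 75 - 5 * 10
= 75 - 50
= 25
Apply floor: max(25, 5) = 25%

25%


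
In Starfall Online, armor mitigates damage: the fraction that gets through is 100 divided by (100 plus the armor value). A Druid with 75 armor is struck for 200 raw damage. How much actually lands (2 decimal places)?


actual = 200 * 100 / (100 + 75)
= 200 * 100 / 175
= 20000 / 175
= 114.29

114.29 damage


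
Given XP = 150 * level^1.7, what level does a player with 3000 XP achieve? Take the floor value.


XP = 150 * level^1.7, so level = (XP / 150)^(1/1.7)
= (3000 / 150)^(1/1.7)
= 20.0^0.5882
= 5.8252
Floor: level = 5

level 5


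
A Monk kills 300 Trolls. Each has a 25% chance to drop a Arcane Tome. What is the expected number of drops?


Expected drops = kills * (drop_rate / 100)
= 300 * (25 / 100)
= 300 * 0.25
= 75.0

75.0 drops


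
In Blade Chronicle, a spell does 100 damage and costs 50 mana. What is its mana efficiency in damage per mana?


Efficiency = damage / mana
= 100 / 50
= 2.00

2.00 dmg/mana


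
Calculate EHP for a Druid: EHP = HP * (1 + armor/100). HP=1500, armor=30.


EHP = 1500 * (1 + 30/100)
= 1500 * (1 + 0.3)
= 1500 * 1.3
= 1950.0

1950.0 EHP


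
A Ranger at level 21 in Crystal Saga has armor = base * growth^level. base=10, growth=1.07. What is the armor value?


value = base * growth^level
= 10 * 1.07^21
= 10 * 4.140562
= 41.41

41.41 armor


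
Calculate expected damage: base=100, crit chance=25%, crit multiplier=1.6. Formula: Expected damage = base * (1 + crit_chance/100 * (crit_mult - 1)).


E[dmg] = base * (1 + crit_chance * (crit_mult - 1))
cc as decimal = 25/100 = 0.25
cm - 1 = 1.6 - 1 = 0.6
Bonus factor = 0.25 * 0.6 = 0.15
Total multiplier = 1 + 0.15 = 1.15
Expected damage = 100 * 1.15 = 115.00

115.00 damage


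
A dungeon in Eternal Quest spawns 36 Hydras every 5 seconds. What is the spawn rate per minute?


Spawns per minute = count * (60 / interval)
= 36 * (60 / 5)
= 36 * 12.0
= 432.0

432.0 per minute


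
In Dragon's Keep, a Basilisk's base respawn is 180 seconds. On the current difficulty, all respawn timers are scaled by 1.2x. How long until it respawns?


Respawn time = base * multiplier
= 180 * 1.2
= 216.0 seconds

216.0 seconds


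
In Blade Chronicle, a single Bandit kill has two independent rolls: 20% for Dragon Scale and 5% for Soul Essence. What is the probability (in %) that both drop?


For independent events, P(both) = P(A) * P(B)
= 20% * 5%
= 100 / 100 %
= 1.0%

1.0%


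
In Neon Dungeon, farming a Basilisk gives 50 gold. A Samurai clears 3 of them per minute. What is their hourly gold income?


Gold per minute = 50 * 3 = 150
Gold per hour = 150 * 60 = 9000

9000 gold/hour


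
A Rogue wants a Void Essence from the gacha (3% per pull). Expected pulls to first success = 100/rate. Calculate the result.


Expected pulls for a geometric distribution = 1/p = 100 / rate%
= 100 / 3
= 33.33

33.33 pulls


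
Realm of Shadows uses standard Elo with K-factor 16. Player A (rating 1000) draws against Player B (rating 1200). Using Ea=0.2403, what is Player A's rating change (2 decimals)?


Elo update: delta = K * (S - Ea), where S = 0.5 (draws)
S - Ea = 0.5 - 0.2403 = 0.2597
Rating change = 16 * 0.2597
= 4.16

4.16 rating points


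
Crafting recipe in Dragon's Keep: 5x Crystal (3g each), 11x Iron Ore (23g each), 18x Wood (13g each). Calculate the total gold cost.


Cost breakdown:
  Crystal: 5 * 3 = 15
  Iron Ore: 11 * 23 = 253
  Wood: 18 * 13 = 234
Total = 15 + 253 + 234 = 502

502 gold


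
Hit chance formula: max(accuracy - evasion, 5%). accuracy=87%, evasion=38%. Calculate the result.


accuracy - evasion = 87 - 38 = 49
Apply floor: max(49, 5) = 49
Hit chance = 49%

49%


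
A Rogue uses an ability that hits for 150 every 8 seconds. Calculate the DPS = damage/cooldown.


DPS = damage / cooldown
= 150 / 8
= 18.75

18.75 DPS
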